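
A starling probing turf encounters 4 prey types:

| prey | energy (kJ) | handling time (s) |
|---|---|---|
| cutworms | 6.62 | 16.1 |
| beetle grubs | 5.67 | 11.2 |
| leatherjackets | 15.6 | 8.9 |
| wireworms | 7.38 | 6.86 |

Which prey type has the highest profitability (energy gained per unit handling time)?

leatherjackets

In descending order of E/h:
leatherjackets: 15.6/8.9 = 1.75 kJ/s
wireworms: 7.38/6.86 = 1.08 kJ/s
beetle grubs: 5.67/11.2 = 0.506 kJ/s
cutworms: 6.62/16.1 = 0.411 kJ/s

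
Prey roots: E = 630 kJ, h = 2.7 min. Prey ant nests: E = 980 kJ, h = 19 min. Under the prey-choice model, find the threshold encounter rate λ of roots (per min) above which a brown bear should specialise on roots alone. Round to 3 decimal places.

At the threshold, the rate on roots alone equals the profitability of ant nests: λ·630/(1 + λ·2.7) = 980/19 = 51.58.
Rearranging, λ(630 − 51.58×2.7) = 51.58, so λ = 51.58/490.7 = 0.1051 per min.

0.105 per min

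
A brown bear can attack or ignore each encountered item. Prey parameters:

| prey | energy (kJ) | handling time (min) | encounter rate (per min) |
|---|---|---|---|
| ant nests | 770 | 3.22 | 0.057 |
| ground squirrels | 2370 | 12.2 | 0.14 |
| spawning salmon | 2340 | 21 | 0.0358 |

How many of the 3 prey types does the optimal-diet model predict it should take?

Profitabilities (E/h, kJ/min): ant nests 239, ground squirrels 194, spawning salmon 111. Add prey in this order while the next type's profitability exceeds the intake rate on those already taken.
Rate on top 1: 37.08. ground squirrels: 194 > 37.08 → include.
Rate on top 2: 129.9. spawning salmon: 111 < 129.9 → exclude; stop.
Optimal diet: ant nests, ground squirrels — 2 of 3 types.

2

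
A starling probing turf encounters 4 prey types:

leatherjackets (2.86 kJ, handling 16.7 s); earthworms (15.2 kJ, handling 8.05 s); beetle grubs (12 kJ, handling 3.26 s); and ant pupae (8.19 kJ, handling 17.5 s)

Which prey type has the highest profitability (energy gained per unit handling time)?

beetle grubs

In descending order of E/h:
beetle grubs: 12/3.26 = 3.68 kJ/s
earthworms: 15.2/8.05 = 1.89 kJ/s
ant pupae: 8.19/17.5 = 0.468 kJ/s
leatherjackets: 2.86/16.7 = 0.171 kJ/s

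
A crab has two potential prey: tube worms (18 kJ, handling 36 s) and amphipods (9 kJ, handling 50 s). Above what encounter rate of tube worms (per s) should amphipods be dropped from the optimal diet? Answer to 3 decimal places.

Drop amphipods once their profitability E₂/h₂ falls below the rate achievable on tube worms alone: E₂/h₂ = λE₁/(1 + λh₁).
Solve for λ: λE₁h₂ = E₂(1 + λh₁) → λ(E₁h₂ − E₂h₁) = E₂ → λ = E₂/(E₁h₂ − E₂h₁).
λ = 9/(18×50 − 9×36) = 9/576 = 0.01562 per s.

0.016 per s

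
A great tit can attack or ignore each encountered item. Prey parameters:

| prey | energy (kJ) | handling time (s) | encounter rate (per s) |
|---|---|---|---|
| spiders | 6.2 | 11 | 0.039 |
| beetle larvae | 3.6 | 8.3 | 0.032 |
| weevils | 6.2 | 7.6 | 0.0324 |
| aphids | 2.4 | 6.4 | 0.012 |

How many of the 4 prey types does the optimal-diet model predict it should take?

Profitabilities (E/h, kJ/s): weevils 0.816, spiders 0.564, beetle larvae 0.434, aphids 0.375. Add prey in this order while the next type's profitability exceeds the intake rate on those already taken.
Rate on top 1: 0.1612. spiders: 0.564 > 0.1612 → include.
Rate on top 2: 0.2642. beetle larvae: 0.434 > 0.2642 → include.
Rate on top 3: 0.2874. aphids: 0.375 > 0.2874 → include.
Optimal diet: weevils, spiders, beetle larvae, aphids — 4 of 4 types.

4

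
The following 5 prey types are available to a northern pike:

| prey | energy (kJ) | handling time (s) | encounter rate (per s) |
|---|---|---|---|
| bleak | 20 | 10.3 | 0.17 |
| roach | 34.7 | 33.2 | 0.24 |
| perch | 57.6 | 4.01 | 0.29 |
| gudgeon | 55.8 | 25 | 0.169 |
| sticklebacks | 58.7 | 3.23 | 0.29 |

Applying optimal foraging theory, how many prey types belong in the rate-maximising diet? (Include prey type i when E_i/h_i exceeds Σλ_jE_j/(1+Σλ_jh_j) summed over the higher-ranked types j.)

Profitabilities (E/h, kJ/s): sticklebacks 18.2, perch 14.4, gudgeon 2.23, bleak 1.94, roach 1.05. Add prey in this order while the next type's profitability exceeds the intake rate on those already taken.
Rate on top 1: 8.79. perch: 14.4 > 8.79 → include.
Rate on top 2: 10.88. gudgeon: 2.23 < 10.88 → exclude; stop.
Optimal diet: sticklebacks, perch — 2 of 5 types.

2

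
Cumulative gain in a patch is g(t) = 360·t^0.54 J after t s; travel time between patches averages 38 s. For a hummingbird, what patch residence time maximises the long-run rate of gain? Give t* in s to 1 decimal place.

Maximise g(t)/(T+t): set derivative to zero → g'(t)(T+t) = g(t).
g'(t) = 0.54·360·t^-0.46. Setting 0.54·360·t^-0.46 = 360·t^0.54/(38+t) gives 0.54(38+t) = t, so 0.46·t = 0.54×38.
t* = 0.54×38/0.46 = 44.61 s.

44.6 s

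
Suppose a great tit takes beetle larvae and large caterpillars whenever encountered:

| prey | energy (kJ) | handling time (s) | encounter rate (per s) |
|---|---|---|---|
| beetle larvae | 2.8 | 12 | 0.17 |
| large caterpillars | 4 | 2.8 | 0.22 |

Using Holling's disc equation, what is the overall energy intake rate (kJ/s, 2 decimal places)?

0.37 kJ/s

R = (0.17×2.8 + 0.22×4) / (1 + 0.17×12 + 0.22×2.8) = 1.356/3.656 = 0.3709 kJ/s.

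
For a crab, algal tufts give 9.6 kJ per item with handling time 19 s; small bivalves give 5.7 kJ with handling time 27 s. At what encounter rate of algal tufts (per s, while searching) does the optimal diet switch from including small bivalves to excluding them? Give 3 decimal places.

0.038 per s

At the threshold, the rate on algal tufts alone equals the profitability of small bivalves: λ·9.6/(1 + λ·19) = 5.7/27 = 0.2111.
Rearranging, λ(9.6 − 0.2111×19) = 0.2111, so λ = 0.2111/5.589 = 0.03777 per s.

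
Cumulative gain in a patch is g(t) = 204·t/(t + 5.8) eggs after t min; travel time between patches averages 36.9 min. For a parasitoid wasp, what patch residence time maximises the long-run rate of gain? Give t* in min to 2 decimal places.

14.63 min

Maximise g(t)/(T+t): set derivative to zero → g'(t)(T+t) = g(t).
g'(t) = 204·5.8/(t + 5.8)². Setting 204·5.8/(t+5.8)² = 204t/[(t+5.8)(36.9+t)] gives 5.8(36.9+t) = t(t+5.8), so t² = 5.8×36.9 = 214.
t* = √214 = 14.63 min.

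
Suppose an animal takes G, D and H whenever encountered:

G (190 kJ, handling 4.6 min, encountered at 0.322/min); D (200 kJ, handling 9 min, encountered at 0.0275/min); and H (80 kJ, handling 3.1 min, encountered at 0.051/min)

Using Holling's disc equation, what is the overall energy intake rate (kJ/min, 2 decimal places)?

24.51 kJ/min

R = (0.322×190 + 0.0275×200 + 0.051×80) / (1 + 0.322×4.6 + 0.0275×9 + 0.051×3.1) = 70.76/2.887 = 24.51 kJ/min.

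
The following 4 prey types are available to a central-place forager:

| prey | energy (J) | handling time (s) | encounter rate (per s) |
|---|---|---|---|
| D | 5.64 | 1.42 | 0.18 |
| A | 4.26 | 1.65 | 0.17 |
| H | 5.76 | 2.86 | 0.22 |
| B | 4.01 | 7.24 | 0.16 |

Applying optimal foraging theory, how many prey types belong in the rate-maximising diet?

3

Profitabilities (E/h, J/s): D 3.97, A 2.58, H 2.01, B 0.554. Add prey in this order while the next type's profitability exceeds the intake rate on those already taken.
Rate on top 1: 0.8085. A: 2.58 > 0.8085 → include.
Rate on top 2: 1.132. H: 2.01 > 1.132 → include.
Rate on top 3: 1.389. B: 0.554 < 1.389 → exclude; stop.
Optimal diet: D, A, H — 3 of 4 types.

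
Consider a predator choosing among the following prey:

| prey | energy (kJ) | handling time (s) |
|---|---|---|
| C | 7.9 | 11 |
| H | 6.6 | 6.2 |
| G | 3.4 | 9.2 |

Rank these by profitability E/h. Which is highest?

H

Profitability E/h (kJ/s): C = 7.9/11 = 0.718, H = 6.6/6.2 = 1.06, G = 3.4/9.2 = 0.37.
Ranked: H > C > G.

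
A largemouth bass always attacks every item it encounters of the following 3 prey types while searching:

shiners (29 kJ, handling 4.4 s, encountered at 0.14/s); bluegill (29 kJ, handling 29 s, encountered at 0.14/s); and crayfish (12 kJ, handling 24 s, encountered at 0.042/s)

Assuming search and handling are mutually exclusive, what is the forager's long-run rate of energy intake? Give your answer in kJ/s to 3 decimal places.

R = (0.14×29 + 0.14×29 + 0.042×12) / (1 + 0.14×4.4 + 0.14×29 + 0.042×24) = 8.624/6.684 = 1.29 kJ/s.

1.290 kJ/s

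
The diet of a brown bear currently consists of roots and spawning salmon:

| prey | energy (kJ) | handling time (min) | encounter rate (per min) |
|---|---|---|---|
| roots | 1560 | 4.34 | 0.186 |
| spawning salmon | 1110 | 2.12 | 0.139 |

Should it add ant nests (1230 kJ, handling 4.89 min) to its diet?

Intake rate on the current diet: R = (0.186×1560 + 0.139×1110) / (1 + 0.186×4.34 + 0.139×2.12) = 444.5/2.102 = 211.4 kJ/min.
Profitability of ant nests: 1230/4.89 = 251.5 kJ/min.
251.5 > 211.4, so adding ant nests raises the average — include it.

Yes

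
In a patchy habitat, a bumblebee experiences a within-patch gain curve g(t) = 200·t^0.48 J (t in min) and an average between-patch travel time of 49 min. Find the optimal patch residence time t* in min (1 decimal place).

45.2 min

Optimal t* satisfies g'(t*) = g(t*)/(T + t*).
g'(t) = 0.48·200·t^-0.52. Setting 0.48·200·t^-0.52 = 200·t^0.48/(49+t) gives 0.48(49+t) = t, so 0.52·t = 0.48×49.
t* = 0.48×49/0.52 = 45.23 min.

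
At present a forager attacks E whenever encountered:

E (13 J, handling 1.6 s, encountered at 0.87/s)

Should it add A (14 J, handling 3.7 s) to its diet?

Intake rate on the current diet: R = (0.87×13) / (1 + 0.87×1.6) = 11.31/2.392 = 4.728 J/s.
Profitability of A: 14/3.7 = 3.784 J/s.
Since 3.784 < R, time spent handling A is better spent searching.

No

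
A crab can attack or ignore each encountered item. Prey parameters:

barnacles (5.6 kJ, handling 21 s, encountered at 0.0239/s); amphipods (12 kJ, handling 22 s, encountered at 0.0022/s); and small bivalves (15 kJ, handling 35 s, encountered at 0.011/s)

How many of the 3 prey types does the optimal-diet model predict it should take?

E/h in descending order: amphipods 0.545, small bivalves 0.429, barnacles 0.267 kJ/s. The optimal diet is the largest prefix of this list for which every included type satisfies E_i/h_i > R on the types above it.
Rate on top 1: 0.02518. small bivalves: 0.429 > 0.02518 → include.
Rate on top 2: 0.1335. barnacles: 0.267 > 0.1335 → include.
Optimal diet: amphipods, small bivalves, barnacles — 3 of 3 types.

3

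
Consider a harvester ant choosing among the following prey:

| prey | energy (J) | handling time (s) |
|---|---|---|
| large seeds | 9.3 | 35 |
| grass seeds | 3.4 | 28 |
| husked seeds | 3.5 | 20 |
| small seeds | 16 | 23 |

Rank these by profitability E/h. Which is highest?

small seeds

Profitability E/h (J/s): large seeds = 9.3/35 = 0.266, grass seeds = 3.4/28 = 0.121, husked seeds = 3.5/20 = 0.175, small seeds = 16/23 = 0.696.
Ranked: small seeds > large seeds > husked seeds > grass seeds.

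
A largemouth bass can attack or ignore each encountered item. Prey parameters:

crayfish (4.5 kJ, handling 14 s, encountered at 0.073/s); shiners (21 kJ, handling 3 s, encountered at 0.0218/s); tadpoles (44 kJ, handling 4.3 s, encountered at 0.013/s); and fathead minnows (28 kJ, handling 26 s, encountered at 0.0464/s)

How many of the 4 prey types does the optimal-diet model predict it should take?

3

Rank by E/h (kJ/s): tadpoles 10.2, shiners 7, fathead minnows 1.08, crayfish 0.321. Include each in turn until the next type's E/h falls below the running intake rate.
Rate on top 1: 0.5417. shiners: 7 > 0.5417 → include.
Rate on top 2: 0.9184. fathead minnows: 1.08 > 0.9184 → include.
Rate on top 3: 1.001. crayfish: 0.321 < 1.001 → exclude; stop.
Optimal diet: tadpoles, shiners, fathead minnows — 3 of 4 types.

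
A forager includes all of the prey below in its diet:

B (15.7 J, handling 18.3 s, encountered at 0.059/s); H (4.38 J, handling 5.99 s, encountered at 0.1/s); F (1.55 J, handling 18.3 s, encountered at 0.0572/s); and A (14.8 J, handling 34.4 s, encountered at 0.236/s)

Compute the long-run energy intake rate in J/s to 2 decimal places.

Energy encountered per unit search time: 0.059×15.7 + 0.1×4.38 + 0.0572×1.55 + 0.236×14.8 = 4.946 J/s.
Handling time per unit search time: 0.059×18.3 + 0.1×5.99 + 0.0572×18.3 + 0.236×34.4 = 10.84.
Rate = 4.946/(1 + 10.84) = 0.4176 J/s.

0.42 J/s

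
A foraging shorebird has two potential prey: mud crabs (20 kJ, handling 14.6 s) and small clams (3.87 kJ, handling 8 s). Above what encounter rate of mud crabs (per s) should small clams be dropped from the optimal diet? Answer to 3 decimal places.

At the threshold, the rate on mud crabs alone equals the profitability of small clams: λ·20/(1 + λ·14.6) = 3.87/8 = 0.4838.
Rearranging, λ(20 − 0.4838×14.6) = 0.4838, so λ = 0.4838/12.94 = 0.03739 per s.

0.037 per s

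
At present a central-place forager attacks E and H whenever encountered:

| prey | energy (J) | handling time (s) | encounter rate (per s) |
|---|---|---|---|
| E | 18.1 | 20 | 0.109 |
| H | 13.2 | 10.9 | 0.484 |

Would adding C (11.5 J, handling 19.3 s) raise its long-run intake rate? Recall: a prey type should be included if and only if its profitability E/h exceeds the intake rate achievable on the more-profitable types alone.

No

Current rate: (0.109×18.1 + 0.484×13.2)/(1 + 0.109×20 + 0.484×10.9) = 0.9889 J/s.
C: E/h = 11.5/19.3 = 0.5959 J/s.
Since 0.5959 < R, time spent handling C is better spent searching.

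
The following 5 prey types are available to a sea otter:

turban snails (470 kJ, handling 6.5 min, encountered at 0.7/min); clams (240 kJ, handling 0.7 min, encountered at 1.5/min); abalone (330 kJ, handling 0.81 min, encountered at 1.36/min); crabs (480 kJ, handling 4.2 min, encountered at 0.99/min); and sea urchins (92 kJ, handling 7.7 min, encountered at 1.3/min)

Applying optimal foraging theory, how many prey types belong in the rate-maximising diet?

2

Profitabilities (E/h, kJ/min): abalone 407, clams 343, crabs 114, turban snails 72.3, sea urchins 11.9. Add prey in this order while the next type's profitability exceeds the intake rate on those already taken.
Rate on top 1: 213.6. clams: 343 > 213.6 → include.
Rate on top 2: 256.6. crabs: 114 < 256.6 → exclude; stop.
Optimal diet: abalone, clams — 2 of 5 types.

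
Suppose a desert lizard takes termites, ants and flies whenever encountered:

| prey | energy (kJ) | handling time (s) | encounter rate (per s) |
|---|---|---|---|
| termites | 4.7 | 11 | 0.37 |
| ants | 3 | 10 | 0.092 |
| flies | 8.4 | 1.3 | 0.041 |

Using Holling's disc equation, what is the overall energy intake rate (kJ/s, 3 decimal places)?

0.390 kJ/s

Energy encountered per unit search time: 0.37×4.7 + 0.092×3 + 0.041×8.4 = 2.359 kJ/s.
Handling time per unit search time: 0.37×11 + 0.092×10 + 0.041×1.3 = 5.043.
Rate = 2.359/(1 + 5.043) = 0.3904 kJ/s.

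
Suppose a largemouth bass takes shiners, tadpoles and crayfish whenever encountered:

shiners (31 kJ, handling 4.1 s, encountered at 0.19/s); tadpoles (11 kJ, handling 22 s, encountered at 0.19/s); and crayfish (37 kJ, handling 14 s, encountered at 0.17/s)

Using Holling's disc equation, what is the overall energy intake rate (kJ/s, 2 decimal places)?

R = (0.19×31 + 0.19×11 + 0.17×37) / (1 + 0.19×4.1 + 0.19×22 + 0.17×14) = 14.27/8.339 = 1.711 kJ/s.

1.71 kJ/s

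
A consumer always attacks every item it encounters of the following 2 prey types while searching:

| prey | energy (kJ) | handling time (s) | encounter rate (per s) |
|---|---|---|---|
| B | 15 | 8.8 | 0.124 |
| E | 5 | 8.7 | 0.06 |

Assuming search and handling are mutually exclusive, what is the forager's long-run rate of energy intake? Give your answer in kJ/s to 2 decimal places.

Energy encountered per unit search time: 0.124×15 + 0.06×5 = 2.16 kJ/s.
Handling time per unit search time: 0.124×8.8 + 0.06×8.7 = 1.613.
Rate = 2.16/(1 + 1.613) = 0.8266 kJ/s.

0.83 kJ/s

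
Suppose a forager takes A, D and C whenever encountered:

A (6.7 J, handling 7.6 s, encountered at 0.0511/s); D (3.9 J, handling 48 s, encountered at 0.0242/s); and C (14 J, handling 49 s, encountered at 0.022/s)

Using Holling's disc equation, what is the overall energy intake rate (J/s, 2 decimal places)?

0.21 J/s

Energy encountered per unit search time: 0.0511×6.7 + 0.0242×3.9 + 0.022×14 = 0.7448 J/s.
Handling time per unit search time: 0.0511×7.6 + 0.0242×48 + 0.022×49 = 2.628.
Rate = 0.7448/(1 + 2.628) = 0.2053 J/s.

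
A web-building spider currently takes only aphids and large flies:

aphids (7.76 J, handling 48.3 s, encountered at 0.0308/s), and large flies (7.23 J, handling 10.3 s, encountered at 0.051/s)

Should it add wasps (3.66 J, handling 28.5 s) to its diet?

Current rate: (0.0308×7.76 + 0.051×7.23)/(1 + 0.0308×48.3 + 0.051×10.3) = 0.2017 J/s.
Profitability of wasps: 3.66/28.5 = 0.1284 J/s.
0.1284 < 0.2017, so adding wasps would lower the average — exclude it.

No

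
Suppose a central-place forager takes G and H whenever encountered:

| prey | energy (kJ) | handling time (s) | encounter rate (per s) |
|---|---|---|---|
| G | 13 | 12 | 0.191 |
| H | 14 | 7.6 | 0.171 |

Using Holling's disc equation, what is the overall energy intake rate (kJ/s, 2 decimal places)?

R = (0.191×13 + 0.171×14) / (1 + 0.191×12 + 0.171×7.6) = 4.877/4.592 = 1.062 kJ/s.

1.06 kJ/s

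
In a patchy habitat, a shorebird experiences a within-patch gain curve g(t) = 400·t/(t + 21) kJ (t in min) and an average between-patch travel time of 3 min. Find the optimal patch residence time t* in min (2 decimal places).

7.94 min

Optimal t* satisfies g'(t*) = g(t*)/(T + t*).
g'(t) = 400·21/(t + 21)². Setting 400·21/(t+21)² = 400t/[(t+21)(3+t)] gives 21(3+t) = t(t+21), so t² = 21×3 = 63.
t* = √63 = 7.937 min.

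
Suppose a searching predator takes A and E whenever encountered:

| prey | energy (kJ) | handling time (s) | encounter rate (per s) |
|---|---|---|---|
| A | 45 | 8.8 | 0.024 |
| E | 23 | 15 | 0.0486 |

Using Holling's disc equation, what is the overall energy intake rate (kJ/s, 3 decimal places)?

Energy encountered per unit search time: 0.024×45 + 0.0486×23 = 2.198 kJ/s.
Handling time per unit search time: 0.024×8.8 + 0.0486×15 = 0.9402.
Rate = 2.198/(1 + 0.9402) = 1.133 kJ/s.

1.133 kJ/s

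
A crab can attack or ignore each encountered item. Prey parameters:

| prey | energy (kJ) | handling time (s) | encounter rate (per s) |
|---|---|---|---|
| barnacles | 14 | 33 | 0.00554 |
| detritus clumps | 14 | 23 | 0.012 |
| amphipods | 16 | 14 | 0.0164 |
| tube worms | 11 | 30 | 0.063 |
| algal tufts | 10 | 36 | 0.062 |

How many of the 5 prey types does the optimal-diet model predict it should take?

4

Rank by E/h (kJ/s): amphipods 1.14, detritus clumps 0.609, barnacles 0.424, tube worms 0.367, algal tufts 0.278. Include each in turn until the next type's E/h falls below the running intake rate.
Rate on top 1: 0.2134. detritus clumps: 0.609 > 0.2134 → include.
Rate on top 2: 0.2859. barnacles: 0.424 > 0.2859 → include.
Rate on top 3: 0.3008. tube worms: 0.367 > 0.3008 → include.
Rate on top 4: 0.3356. algal tufts: 0.278 < 0.3356 → exclude; stop.
Optimal diet: amphipods, detritus clumps, barnacles, tube worms — 4 of 5 types.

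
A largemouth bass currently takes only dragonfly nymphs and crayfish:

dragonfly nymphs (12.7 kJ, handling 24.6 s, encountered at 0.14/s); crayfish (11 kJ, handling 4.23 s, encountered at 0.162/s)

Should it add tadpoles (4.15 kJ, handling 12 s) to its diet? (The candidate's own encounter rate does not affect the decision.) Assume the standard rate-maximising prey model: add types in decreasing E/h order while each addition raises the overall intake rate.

Current rate: (0.14×12.7 + 0.162×11)/(1 + 0.14×24.6 + 0.162×4.23) = 0.6941 kJ/s.
tadpoles: E/h = 4.15/12 = 0.3458 kJ/s.
0.3458 < 0.6941, so adding tadpoles would lower the average — exclude it.

No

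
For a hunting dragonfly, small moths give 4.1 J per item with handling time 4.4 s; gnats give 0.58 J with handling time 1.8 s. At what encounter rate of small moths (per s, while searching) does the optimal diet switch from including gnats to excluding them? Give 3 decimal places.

At the threshold, the rate on small moths alone equals the profitability of gnats: λ·4.1/(1 + λ·4.4) = 0.58/1.8 = 0.3222.
Rearranging, λ(4.1 − 0.3222×4.4) = 0.3222, so λ = 0.3222/2.682 = 0.1201 per s.

0.120 per s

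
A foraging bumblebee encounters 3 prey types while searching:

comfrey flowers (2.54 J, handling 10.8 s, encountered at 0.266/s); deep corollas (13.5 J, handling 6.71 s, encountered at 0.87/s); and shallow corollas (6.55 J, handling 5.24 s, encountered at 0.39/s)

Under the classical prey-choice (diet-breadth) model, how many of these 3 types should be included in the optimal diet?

1

Profitabilities (E/h, J/s): deep corollas 2.01, shallow corollas 1.25, comfrey flowers 0.235. Add prey in this order while the next type's profitability exceeds the intake rate on those already taken.
Rate on top 1: 1.718. shallow corollas: 1.25 < 1.718 → exclude; stop.
Optimal diet: deep corollas — 1 of 3 types.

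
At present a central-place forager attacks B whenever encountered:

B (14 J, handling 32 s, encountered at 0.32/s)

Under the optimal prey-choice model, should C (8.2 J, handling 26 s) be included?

No

Intake rate on the current diet: R = (0.32×14) / (1 + 0.32×32) = 4.48/11.24 = 0.3986 J/s.
Profitability of C: 8.2/26 = 0.3154 J/s.
Since 0.3154 < R, time spent handling C is better spent searching.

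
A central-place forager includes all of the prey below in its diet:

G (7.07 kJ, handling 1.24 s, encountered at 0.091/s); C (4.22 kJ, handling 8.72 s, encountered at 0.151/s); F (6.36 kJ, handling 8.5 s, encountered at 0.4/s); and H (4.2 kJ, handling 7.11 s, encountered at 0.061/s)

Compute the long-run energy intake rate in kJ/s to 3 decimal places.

R = Σλ_iE_i / (1 + Σλ_ih_i)
Numerator: 0.091×7.07 + 0.151×4.22 + 0.4×6.36 + 0.061×4.2 = 4.081
Denominator: 1 + 0.091×1.24 + 0.151×8.72 + 0.4×8.5 + 0.061×7.11 = 6.263
R = 4.081/6.263 = 0.6515 kJ/s

0.652 kJ/s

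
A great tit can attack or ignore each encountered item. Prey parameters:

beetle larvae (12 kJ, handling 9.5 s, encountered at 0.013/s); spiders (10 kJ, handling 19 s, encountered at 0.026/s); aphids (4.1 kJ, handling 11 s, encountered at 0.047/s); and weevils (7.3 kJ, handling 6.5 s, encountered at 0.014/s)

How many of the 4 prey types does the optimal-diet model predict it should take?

4

Profitabilities (E/h, kJ/s): beetle larvae 1.26, weevils 1.12, spiders 0.526, aphids 0.373. Add prey in this order while the next type's profitability exceeds the intake rate on those already taken.
Rate on top 1: 0.1389. weevils: 1.12 > 0.1389 → include.
Rate on top 2: 0.2126. spiders: 0.526 > 0.2126 → include.
Rate on top 3: 0.3033. aphids: 0.373 > 0.3033 → include.
Optimal diet: beetle larvae, weevils, spiders, aphids — 4 of 4 types.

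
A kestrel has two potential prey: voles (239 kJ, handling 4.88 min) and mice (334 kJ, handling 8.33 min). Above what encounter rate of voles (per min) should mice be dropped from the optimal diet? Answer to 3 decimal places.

At the threshold, the rate on voles alone equals the profitability of mice: λ·239/(1 + λ·4.88) = 334/8.33 = 40.1.
Rearranging, λ(239 − 40.1×4.88) = 40.1, so λ = 40.1/43.33 = 0.9253 per min.

0.925 per min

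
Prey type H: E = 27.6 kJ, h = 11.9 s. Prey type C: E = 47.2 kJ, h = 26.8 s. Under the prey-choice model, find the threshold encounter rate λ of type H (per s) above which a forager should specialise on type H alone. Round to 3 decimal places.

The zero-one rule: include type C iff E₂/h₂ > λE₁/(1+λh₁). Equality gives the switch point.
λE₁h₂ = E₂ + λE₂h₁ ⇒ λ = E₂/(E₁h₂ − E₂h₁) = 47.2/(739.7 − 561.7) = 0.2652 per s.

0.265 per s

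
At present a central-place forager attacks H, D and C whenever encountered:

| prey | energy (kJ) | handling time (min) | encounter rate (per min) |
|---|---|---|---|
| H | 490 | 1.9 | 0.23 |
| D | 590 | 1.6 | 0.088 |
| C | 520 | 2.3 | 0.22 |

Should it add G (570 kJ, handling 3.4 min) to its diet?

Yes

Current rate: (0.23×490 + 0.088×590 + 0.22×520)/(1 + 0.23×1.9 + 0.088×1.6 + 0.22×2.3) = 133.9 kJ/min.
Profitability of G: 570/3.4 = 167.6 kJ/min.
167.6 > 133.9, so adding G raises the average — include it.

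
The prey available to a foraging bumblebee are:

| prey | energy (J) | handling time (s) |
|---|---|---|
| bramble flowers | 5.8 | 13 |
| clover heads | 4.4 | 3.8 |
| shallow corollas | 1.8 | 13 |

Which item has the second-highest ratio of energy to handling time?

In descending order of E/h:
clover heads: 4.4/3.8 = 1.16 J/s
bramble flowers: 5.8/13 = 0.446 J/s
shallow corollas: 1.8/13 = 0.138 J/s

bramble flowers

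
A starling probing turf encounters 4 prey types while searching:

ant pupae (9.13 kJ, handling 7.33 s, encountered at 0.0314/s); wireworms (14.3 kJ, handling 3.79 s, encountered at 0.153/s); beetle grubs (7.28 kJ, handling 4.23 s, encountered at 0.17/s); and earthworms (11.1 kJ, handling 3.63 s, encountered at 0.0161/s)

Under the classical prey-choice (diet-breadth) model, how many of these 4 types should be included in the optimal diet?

Rank by E/h (kJ/s): wireworms 3.77, earthworms 3.06, beetle grubs 1.72, ant pupae 1.25. Include each in turn until the next type's E/h falls below the running intake rate.
Rate on top 1: 1.385. earthworms: 3.06 > 1.385 → include.
Rate on top 2: 1.445. beetle grubs: 1.72 > 1.445 → include.
Rate on top 3: 1.529. ant pupae: 1.25 < 1.529 → exclude; stop.
Optimal diet: wireworms, earthworms, beetle grubs — 3 of 4 types.

3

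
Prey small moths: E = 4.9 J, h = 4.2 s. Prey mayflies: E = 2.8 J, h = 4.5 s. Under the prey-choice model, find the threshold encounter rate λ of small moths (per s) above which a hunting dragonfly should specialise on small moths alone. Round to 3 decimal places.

0.272 per s

Drop mayflies once their profitability E₂/h₂ falls below the rate achievable on small moths alone: E₂/h₂ = λE₁/(1 + λh₁).
Solve for λ: λE₁h₂ = E₂(1 + λh₁) → λ(E₁h₂ − E₂h₁) = E₂ → λ = E₂/(E₁h₂ − E₂h₁).
λ = 2.8/(4.9×4.5 − 2.8×4.2) = 2.8/10.29 = 0.2721 per s.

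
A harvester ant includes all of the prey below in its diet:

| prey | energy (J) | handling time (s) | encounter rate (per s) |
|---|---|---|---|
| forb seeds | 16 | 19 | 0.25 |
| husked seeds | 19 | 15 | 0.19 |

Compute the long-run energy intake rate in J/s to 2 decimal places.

R = Σλ_iE_i / (1 + Σλ_ih_i)
Numerator: 0.25×16 + 0.19×19 = 7.61
Denominator: 1 + 0.25×19 + 0.19×15 = 8.6
R = 7.61/8.6 = 0.8849 J/s

0.88 J/s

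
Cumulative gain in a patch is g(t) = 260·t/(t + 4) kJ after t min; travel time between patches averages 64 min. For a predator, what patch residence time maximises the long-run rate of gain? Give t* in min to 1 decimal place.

16.0 min

Optimal t* satisfies g'(t*) = g(t*)/(T + t*).
g'(t) = 260·4/(t + 4)². Setting 260·4/(t+4)² = 260t/[(t+4)(64+t)] gives 4(64+t) = t(t+4), so t² = 4×64 = 256.
t* = √256 = 16 min.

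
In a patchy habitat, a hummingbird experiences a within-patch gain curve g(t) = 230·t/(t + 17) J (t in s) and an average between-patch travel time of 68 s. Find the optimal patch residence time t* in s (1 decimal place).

By the marginal value theorem, leave when the instantaneous gain rate g'(t) equals the habitat-wide average g(t)/(T + t).
g'(t) = 230·17/(t + 17)². Setting 230·17/(t+17)² = 230t/[(t+17)(68+t)] gives 17(68+t) = t(t+17), so t² = 17×68 = 1156.
t* = √1156 = 34 s.

34.0 s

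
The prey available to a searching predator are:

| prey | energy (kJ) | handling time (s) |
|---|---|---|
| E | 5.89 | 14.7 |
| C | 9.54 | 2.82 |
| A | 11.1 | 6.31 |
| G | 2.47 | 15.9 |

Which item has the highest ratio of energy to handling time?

In descending order of E/h:
C: 9.54/2.82 = 3.38 kJ/s
A: 11.1/6.31 = 1.76 kJ/s
E: 5.89/14.7 = 0.401 kJ/s
G: 2.47/15.9 = 0.155 kJ/s

C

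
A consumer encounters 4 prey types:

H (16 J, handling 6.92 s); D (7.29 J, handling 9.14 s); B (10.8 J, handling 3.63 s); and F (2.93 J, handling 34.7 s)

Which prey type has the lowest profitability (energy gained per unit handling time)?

F

Profitability E/h (J/s): H = 16/6.92 = 2.31, D = 7.29/9.14 = 0.798, B = 10.8/3.63 = 2.98, F = 2.93/34.7 = 0.0844.
Ranked: B > H > D > F.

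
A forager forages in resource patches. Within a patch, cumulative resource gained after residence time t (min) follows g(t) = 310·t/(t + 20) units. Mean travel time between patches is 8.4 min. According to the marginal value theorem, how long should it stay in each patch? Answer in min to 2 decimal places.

By the marginal value theorem, leave when the instantaneous gain rate g'(t) equals the habitat-wide average g(t)/(T + t).
g'(t) = 310·20/(t + 20)². Setting 310·20/(t+20)² = 310t/[(t+20)(8.4+t)] gives 20(8.4+t) = t(t+20), so t² = 20×8.4 = 168.
t* = √168 = 12.96 min.

12.96 min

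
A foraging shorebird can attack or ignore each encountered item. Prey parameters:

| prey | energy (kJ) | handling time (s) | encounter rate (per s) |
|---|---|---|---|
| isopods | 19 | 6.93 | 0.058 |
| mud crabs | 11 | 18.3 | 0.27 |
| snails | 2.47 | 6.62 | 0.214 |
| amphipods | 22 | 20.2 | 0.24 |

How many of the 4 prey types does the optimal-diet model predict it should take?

2

E/h in descending order: isopods 2.74, amphipods 1.09, mud crabs 0.601, snails 0.373 kJ/s. The optimal diet is the largest prefix of this list for which every included type satisfies E_i/h_i > R on the types above it.
Rate on top 1: 0.7861. amphipods: 1.09 > 0.7861 → include.
Rate on top 2: 1.021. mud crabs: 0.601 < 1.021 → exclude; stop.
Optimal diet: isopods, amphipods — 2 of 4 types.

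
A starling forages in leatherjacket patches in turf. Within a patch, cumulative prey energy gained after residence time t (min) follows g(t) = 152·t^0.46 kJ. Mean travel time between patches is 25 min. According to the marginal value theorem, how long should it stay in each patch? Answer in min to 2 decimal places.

Maximise g(t)/(T+t): set derivative to zero → g'(t)(T+t) = g(t).
g'(t) = 0.46·152·t^-0.54. Setting 0.46·152·t^-0.54 = 152·t^0.46/(25+t) gives 0.46(25+t) = t, so 0.54·t = 0.46×25.
t* = 0.46×25/0.54 = 21.3 min.

21.30 min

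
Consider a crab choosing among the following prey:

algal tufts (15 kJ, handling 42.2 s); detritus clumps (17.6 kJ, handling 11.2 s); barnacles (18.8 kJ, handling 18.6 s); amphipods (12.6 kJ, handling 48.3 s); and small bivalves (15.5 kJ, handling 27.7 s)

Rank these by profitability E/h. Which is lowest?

amphipods

In descending order of E/h:
detritus clumps: 17.6/11.2 = 1.57 kJ/s
barnacles: 18.8/18.6 = 1.01 kJ/s
small bivalves: 15.5/27.7 = 0.56 kJ/s
algal tufts: 15/42.2 = 0.355 kJ/s
amphipods: 12.6/48.3 = 0.261 kJ/s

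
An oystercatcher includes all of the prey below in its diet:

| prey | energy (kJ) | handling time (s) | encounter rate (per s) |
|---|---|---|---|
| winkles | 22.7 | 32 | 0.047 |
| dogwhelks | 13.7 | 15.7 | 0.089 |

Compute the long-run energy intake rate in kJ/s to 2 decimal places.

Energy encountered per unit search time: 0.047×22.7 + 0.089×13.7 = 2.286 kJ/s.
Handling time per unit search time: 0.047×32 + 0.089×15.7 = 2.901.
Rate = 2.286/(1 + 2.901) = 0.586 kJ/s.

0.59 kJ/s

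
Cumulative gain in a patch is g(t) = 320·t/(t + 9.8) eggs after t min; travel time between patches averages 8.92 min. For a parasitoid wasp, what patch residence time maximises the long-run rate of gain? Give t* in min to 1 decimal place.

9.3 min

By the marginal value theorem, leave when the instantaneous gain rate g'(t) equals the habitat-wide average g(t)/(T + t).
g'(t) = 320·9.8/(t + 9.8)². Setting 320·9.8/(t+9.8)² = 320t/[(t+9.8)(8.92+t)] gives 9.8(8.92+t) = t(t+9.8), so t² = 9.8×8.92 = 87.42.
t* = √87.42 = 9.35 min.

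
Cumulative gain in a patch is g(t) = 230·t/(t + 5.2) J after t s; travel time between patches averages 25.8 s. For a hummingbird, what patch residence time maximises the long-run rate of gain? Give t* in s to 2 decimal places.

By the marginal value theorem, leave when the instantaneous gain rate g'(t) equals the habitat-wide average g(t)/(T + t).
g'(t) = 230·5.2/(t + 5.2)². Setting 230·5.2/(t+5.2)² = 230t/[(t+5.2)(25.8+t)] gives 5.2(25.8+t) = t(t+5.2), so t² = 5.2×25.8 = 134.2.
t* = √134.2 = 11.58 s.

11.58 s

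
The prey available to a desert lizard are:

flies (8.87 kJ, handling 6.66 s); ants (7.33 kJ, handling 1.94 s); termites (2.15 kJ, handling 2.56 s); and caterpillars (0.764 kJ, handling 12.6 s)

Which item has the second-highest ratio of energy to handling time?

flies

Profitability E/h (kJ/s): flies = 8.87/6.66 = 1.33, ants = 7.33/1.94 = 3.78, termites = 2.15/2.56 = 0.84, caterpillars = 0.764/12.6 = 0.0606.
Ranked: ants > flies > termites > caterpillars.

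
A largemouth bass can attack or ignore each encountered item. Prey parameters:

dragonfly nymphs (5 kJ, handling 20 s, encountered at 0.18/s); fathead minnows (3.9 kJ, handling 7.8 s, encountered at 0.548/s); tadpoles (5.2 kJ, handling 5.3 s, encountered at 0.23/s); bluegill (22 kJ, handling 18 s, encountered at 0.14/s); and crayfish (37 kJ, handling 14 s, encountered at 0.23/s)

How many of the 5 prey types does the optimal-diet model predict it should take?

E/h in descending order: crayfish 2.64, bluegill 1.22, tadpoles 0.981, fathead minnows 0.5, dragonfly nymphs 0.25 kJ/s. The optimal diet is the largest prefix of this list for which every included type satisfies E_i/h_i > R on the types above it.
Rate on top 1: 2.017. bluegill: 1.22 < 2.017 → exclude; stop.
Optimal diet: crayfish — 1 of 5 types.

1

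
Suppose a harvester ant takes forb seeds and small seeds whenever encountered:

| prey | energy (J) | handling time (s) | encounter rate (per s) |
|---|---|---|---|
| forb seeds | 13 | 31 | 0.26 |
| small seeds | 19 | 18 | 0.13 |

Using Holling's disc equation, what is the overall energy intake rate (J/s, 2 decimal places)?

R = Σλ_iE_i / (1 + Σλ_ih_i)
Numerator: 0.26×13 + 0.13×19 = 5.85
Denominator: 1 + 0.26×31 + 0.13×18 = 11.4
R = 5.85/11.4 = 0.5132 J/s

0.51 J/s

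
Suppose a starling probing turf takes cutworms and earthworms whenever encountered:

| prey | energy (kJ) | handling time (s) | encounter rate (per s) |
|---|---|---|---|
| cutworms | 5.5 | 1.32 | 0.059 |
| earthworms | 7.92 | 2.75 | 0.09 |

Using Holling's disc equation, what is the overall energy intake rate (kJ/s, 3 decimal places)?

0.783 kJ/s

R = Σλ_iE_i / (1 + Σλ_ih_i)
Numerator: 0.059×5.5 + 0.09×7.92 = 1.037
Denominator: 1 + 0.059×1.32 + 0.09×2.75 = 1.325
R = 1.037/1.325 = 0.7826 kJ/s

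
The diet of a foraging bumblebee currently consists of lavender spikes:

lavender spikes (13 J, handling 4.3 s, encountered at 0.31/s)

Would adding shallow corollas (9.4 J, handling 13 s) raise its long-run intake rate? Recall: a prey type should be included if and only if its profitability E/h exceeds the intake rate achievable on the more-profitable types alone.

On lavender spikes alone, R = ΣλE/(1+Σλh) = 4.03/2.333 = 1.727 J/s.
Profitability of shallow corollas: 9.4/13 = 0.7231 J/s.
0.7231 < 1.727, so adding shallow corollas would lower the average — exclude it.

No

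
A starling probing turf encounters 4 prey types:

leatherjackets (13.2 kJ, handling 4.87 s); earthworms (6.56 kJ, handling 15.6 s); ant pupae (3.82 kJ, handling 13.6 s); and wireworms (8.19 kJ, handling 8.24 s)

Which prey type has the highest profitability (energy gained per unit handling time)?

In descending order of E/h:
leatherjackets: 13.2/4.87 = 2.71 kJ/s
wireworms: 8.19/8.24 = 0.994 kJ/s
earthworms: 6.56/15.6 = 0.421 kJ/s
ant pupae: 3.82/13.6 = 0.281 kJ/s

leatherjackets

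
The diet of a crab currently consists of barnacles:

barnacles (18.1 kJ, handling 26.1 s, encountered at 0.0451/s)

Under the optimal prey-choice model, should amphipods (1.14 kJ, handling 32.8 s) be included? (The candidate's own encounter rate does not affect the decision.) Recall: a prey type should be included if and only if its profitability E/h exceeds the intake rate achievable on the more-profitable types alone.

No

On barnacles alone, R = ΣλE/(1+Σλh) = 0.8163/2.177 = 0.375 kJ/s.
amphipods: E/h = 1.14/32.8 = 0.03476 kJ/s.
Since 0.03476 < R, time spent handling amphipods is better spent searching.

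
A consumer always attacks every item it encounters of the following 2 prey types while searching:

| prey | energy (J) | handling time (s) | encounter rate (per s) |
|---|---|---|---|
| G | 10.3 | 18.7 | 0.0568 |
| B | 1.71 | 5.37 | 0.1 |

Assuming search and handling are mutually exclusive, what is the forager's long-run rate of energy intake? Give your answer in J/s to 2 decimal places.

0.29 J/s

R = (0.0568×10.3 + 0.1×1.71) / (1 + 0.0568×18.7 + 0.1×5.37) = 0.756/2.599 = 0.2909 J/s.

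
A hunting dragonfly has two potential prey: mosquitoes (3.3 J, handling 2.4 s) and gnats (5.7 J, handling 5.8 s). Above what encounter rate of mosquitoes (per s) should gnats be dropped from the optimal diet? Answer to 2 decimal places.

At the threshold, the rate on mosquitoes alone equals the profitability of gnats: λ·3.3/(1 + λ·2.4) = 5.7/5.8 = 0.9828.
Rearranging, λ(3.3 − 0.9828×2.4) = 0.9828, so λ = 0.9828/0.9414 = 1.044 per s.

1.04 per s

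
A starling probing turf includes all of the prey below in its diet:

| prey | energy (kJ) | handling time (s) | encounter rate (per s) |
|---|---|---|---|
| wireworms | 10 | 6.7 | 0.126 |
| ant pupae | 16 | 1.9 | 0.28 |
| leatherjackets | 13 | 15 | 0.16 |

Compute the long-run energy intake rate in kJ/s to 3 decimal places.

R = (0.126×10 + 0.28×16 + 0.16×13) / (1 + 0.126×6.7 + 0.28×1.9 + 0.16×15) = 7.82/4.776 = 1.637 kJ/s.

1.637 kJ/s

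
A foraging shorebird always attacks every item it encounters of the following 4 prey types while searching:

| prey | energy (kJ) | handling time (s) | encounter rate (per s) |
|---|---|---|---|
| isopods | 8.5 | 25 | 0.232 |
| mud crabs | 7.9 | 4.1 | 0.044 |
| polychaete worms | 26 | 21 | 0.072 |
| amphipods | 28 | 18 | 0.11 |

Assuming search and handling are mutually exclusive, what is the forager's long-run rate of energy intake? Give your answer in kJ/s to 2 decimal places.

R = (0.232×8.5 + 0.044×7.9 + 0.072×26 + 0.11×28) / (1 + 0.232×25 + 0.044×4.1 + 0.072×21 + 0.11×18) = 7.272/10.47 = 0.6944 kJ/s.

0.69 kJ/s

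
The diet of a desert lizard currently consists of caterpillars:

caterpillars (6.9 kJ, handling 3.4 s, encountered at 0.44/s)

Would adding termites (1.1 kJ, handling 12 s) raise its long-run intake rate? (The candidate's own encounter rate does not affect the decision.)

Intake rate on the current diet: R = (0.44×6.9) / (1 + 0.44×3.4) = 3.036/2.496 = 1.216 kJ/s.
Profitability of termites: 1.1/12 = 0.09167 kJ/s.
Since 0.09167 < R, time spent handling termites is better spent searching.

No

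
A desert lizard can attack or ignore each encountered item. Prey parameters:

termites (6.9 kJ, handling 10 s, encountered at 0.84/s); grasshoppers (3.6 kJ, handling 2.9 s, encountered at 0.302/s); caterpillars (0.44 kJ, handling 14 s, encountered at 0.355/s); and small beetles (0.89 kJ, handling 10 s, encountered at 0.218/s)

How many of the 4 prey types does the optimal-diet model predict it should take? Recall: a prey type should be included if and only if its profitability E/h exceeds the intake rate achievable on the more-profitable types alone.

2

Rank by E/h (kJ/s): grasshoppers 1.24, termites 0.69, small beetles 0.089, caterpillars 0.0314. Include each in turn until the next type's E/h falls below the running intake rate.
Rate on top 1: 0.5796. termites: 0.69 > 0.5796 → include.
Rate on top 2: 0.6698. small beetles: 0.089 < 0.6698 → exclude; stop.
Optimal diet: grasshoppers, termites — 2 of 4 types.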